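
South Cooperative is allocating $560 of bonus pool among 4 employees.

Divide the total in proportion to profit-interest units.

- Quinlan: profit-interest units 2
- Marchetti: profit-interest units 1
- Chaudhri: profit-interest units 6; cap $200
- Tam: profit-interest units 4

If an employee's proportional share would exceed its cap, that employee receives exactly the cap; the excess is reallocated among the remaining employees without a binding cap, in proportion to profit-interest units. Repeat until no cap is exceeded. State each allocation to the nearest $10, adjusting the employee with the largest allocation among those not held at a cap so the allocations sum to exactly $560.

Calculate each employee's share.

Quinlan: $100 · Marchetti: $50 · Chaudhri: $200 · Tam: $210

Sum of profit-interest units: 13.
Unconstrained shares: Quinlan 86.15; Marchetti 43.08; Chaudhri 258.46; Tam 172.31.
Capped: Chaudhri ($200); balance $360 reallocated over remaining profit-interest units 7.
Remaining shares: Quinlan 102.86 → $100; Marchetti 51.43 → $50; Tam 205.71 → $210.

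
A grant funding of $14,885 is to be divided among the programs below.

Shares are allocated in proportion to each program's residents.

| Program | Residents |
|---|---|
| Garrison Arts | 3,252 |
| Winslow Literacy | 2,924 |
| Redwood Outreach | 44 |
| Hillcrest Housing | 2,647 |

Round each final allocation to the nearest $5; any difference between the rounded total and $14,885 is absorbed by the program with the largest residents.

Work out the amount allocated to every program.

Garrison Arts: $5,455; Winslow Literacy: $4,910; Redwood Outreach: $75; Hillcrest Housing: $4,445

Sum of residents: 8,867.
Unrounded shares: Garrison Arts 3,252/8,867 × $14,885 = 5,459.12; Winslow Literacy 2,924/8,867 × $14,885 = 4,908.51; Redwood Outreach 44/8,867 × $14,885 = 73.86; Hillcrest Housing 2,647/8,867 × $14,885 = 4,443.51.
At nearest $5: Garrison Arts $5,460; Winslow Literacy $4,910; Redwood Outreach $75; Hillcrest Housing $4,445. Sum = $14,890.
Difference $14,885 − $14,890 = −$5 applied to largest residents (Garrison Arts): Garrison Arts becomes $5,455.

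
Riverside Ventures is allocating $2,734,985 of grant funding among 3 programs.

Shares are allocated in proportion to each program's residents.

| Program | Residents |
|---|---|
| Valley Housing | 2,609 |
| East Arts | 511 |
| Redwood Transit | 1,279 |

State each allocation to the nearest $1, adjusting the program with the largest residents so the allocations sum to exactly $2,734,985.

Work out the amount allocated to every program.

Valley Housing: $1,622,091 | East Arts: $317,703 | Redwood Transit: $795,191

Combined residents = 4,399.
Pro-rata amounts: Valley Housing 2,609/4,399 × $2,734,985 = 1,622,090.44; East Arts 511/4,399 × $2,734,985 = 317,703.42; Redwood Transit 1,279/4,399 × $2,734,985 = 795,191.14.
At nearest $1: Valley Housing $1,622,090; East Arts $317,703; Redwood Transit $795,191. Sum = $2,734,984.
Difference $2,734,985 − $2,734,984 = +$1 applied to largest residents (Valley Housing): Valley Housing becomes $1,622,091.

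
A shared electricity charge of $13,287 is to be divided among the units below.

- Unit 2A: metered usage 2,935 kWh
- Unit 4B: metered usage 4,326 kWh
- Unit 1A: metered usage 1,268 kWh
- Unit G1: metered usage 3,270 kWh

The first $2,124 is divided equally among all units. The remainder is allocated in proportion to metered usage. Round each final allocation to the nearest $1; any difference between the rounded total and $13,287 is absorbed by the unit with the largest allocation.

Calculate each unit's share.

First tranche $2,124 split equally: $531 each.
Remainder $11,163 by metered usage (total 11,799): Unit 2A 2,776.80 → $2,777; Unit 4B 4,092.82 → $4,093; Unit 1A 1,199.65 → $1,200; Unit G1 3,093.74 → $3,094.
Rounding difference −$1 on remainder applied to Unit 4B.
Totals: Unit 2A $531 + $2,777 = $3,308; Unit 4B $531 + $4,092 = $4,623; Unit 1A $531 + $1,200 = $1,731; Unit G1 $531 + $3,094 = $3,625.

Unit 2A: $3,308; Unit 4B: $4,623; Unit 1A: $1,731; Unit G1: $3,625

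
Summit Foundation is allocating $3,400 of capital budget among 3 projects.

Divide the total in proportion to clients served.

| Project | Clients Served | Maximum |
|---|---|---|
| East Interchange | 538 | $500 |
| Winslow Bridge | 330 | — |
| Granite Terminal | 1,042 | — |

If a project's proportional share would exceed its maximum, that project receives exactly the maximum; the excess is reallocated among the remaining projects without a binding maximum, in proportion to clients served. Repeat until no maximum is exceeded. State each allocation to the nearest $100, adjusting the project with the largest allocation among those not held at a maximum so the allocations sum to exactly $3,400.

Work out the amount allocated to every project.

Sum of clients served: 1,910.
Pro-rata shares before constraints: East Interchange 957.70; Winslow Bridge 587.43; Granite Terminal 1,854.87.
Cap binds for East Interchange ($500); residual $2,900 reallocated over remaining clients served 1,372.
Remaining shares: Winslow Bridge 697.52 → $700; Granite Terminal 2,202.48 → $2,200.

East Interchange: $500 | Winslow Bridge: $700 | Granite Terminal: $2,200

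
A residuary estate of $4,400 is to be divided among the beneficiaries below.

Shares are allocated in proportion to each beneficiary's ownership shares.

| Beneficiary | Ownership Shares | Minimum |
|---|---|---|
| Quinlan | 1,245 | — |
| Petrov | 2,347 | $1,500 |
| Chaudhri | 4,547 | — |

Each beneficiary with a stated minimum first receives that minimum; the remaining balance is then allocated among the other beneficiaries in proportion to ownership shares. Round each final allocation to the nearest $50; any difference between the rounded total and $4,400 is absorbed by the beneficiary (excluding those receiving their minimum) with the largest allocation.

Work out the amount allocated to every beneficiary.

Guaranteed amounts: Petrov $1,500. Residual $2,900.
Residual split over remaining ownership shares 5,792: Quinlan 623.36 → $600; Chaudhri 2,276.64 → $2,300.

Quinlan: $600 · Petrov: $1,500 · Chaudhri: $2,300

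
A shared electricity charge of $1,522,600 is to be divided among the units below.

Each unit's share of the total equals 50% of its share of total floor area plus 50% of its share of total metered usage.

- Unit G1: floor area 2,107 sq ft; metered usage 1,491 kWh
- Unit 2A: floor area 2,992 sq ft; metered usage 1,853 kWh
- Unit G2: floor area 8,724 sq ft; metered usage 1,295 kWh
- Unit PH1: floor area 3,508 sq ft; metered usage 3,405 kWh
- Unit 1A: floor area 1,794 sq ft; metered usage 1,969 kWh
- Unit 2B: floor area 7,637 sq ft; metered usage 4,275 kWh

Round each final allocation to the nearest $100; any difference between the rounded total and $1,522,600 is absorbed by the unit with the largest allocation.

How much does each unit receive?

Unit G1: $139,400 | Unit 2A: $183,800 | Unit G2: $317,200 | Unit PH1: $281,200 | Unit 1A: $155,900 | Unit 2B: $445,100

Floor area total 26,762; metered usage total 14,288.
Composite weights (50% floor area + 50% metered usage): Unit G1 0.0915; Unit 2A 0.1207; Unit G2 0.2083; Unit PH1 0.1847; Unit 1A 0.1024; Unit 2B 0.2923.
Pro-rata amounts: Unit G1 139,382.11; Unit 2A 183,846.00; Unit G2 317,172.88; Unit PH1 281,219.08; Unit 1A 155,947.20; Unit 2B 445,032.71.
At nearest $100: Unit G1 $139,400; Unit 2A $183,800; Unit G2 $317,200; Unit PH1 $281,200; Unit 1A $155,900; Unit 2B $445,000. Sum = $1,522,500.
Difference $1,522,600 − $1,522,500 = +$100 applied to largest allocation (Unit 2B): Unit 2B becomes $445,100.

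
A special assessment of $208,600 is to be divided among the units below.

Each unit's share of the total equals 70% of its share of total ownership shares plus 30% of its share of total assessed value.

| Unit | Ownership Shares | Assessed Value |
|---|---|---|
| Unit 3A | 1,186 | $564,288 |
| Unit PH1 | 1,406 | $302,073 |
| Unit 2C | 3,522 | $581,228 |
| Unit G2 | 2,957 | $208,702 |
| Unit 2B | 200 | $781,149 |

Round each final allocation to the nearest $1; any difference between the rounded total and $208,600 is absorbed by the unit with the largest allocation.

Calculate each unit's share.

Unit 3A: $33,168 | Unit PH1: $29,900 | Unit 2C: $70,394 | Unit G2: $51,932 | Unit 2B: $23,206

Ownership shares total 9,271; assessed value total 2,437,440.
Blended shares (70% ownership shares + 30% assessed value): Unit 3A 0.1590; Unit PH1 0.1433; Unit 2C 0.3375; Unit G2 0.2490; Unit 2B 0.1112.
Raw shares: Unit 3A 33,167.52; Unit PH1 29,900.33; Unit 2C 70,394.89; Unit G2 51,931.62; Unit 2B 23,205.63.
Rounded to nearest $1: Unit 3A $33,168; Unit PH1 $29,900; Unit 2C $70,395; Unit G2 $51,932; Unit 2B $23,206. Sum = $208,601.
Difference $208,600 − $208,601 = −$1 applied to largest allocation (Unit 2C): Unit 2C becomes $70,394.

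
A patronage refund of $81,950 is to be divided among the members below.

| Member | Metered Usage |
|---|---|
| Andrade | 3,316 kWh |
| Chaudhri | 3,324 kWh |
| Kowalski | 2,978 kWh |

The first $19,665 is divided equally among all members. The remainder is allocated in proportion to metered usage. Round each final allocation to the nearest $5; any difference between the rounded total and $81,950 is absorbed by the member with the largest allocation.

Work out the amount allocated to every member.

$19,665 shared equally gives $6,555 per member.
Remainder $62,285 by metered usage (total 9,618): Andrade 21,474.01 → $21,475; Chaudhri 21,525.82 → $21,525; Kowalski 19,285.17 → $19,285.
Totals: Andrade $6,555 + $21,475 = $28,030; Chaudhri $6,555 + $21,525 = $28,080; Kowalski $6,555 + $19,285 = $25,840.

Andrade: $28,030 · Chaudhri: $28,080 · Kowalski: $25,840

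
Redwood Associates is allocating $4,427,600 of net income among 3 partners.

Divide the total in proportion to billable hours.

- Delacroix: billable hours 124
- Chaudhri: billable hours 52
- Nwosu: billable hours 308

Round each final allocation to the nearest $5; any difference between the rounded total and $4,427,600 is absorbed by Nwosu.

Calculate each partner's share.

Delacroix: $1,134,345; Chaudhri: $475,695; Nwosu: $2,817,560

Sum of billable hours: 484.
Proportional shares: Delacroix 124/484 × $4,427,600 = 1,134,343.80; Chaudhri 52/484 × $4,427,600 = 475,692.56; Nwosu 308/484 × $4,427,600 = 2,817,563.64.
At nearest $5: Delacroix $1,134,345; Chaudhri $475,695; Nwosu $2,817,565. Sum = $4,427,605.
Difference $4,427,600 − $4,427,605 = −$5 applied to Nwosu: Nwosu becomes $2,817,560.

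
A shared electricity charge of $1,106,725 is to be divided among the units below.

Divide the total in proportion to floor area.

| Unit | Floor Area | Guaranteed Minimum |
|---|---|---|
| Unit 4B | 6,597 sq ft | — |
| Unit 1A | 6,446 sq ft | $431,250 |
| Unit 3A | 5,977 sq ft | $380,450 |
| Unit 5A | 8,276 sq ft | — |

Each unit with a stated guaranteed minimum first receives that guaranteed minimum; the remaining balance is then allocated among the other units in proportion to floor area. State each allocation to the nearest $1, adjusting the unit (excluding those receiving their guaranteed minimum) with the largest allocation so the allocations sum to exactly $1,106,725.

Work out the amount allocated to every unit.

Guaranteed amounts: Unit 1A $431,250; Unit 3A $380,450. Remaining pool $295,025.
Remaining pool split over remaining floor area 14,873: Unit 4B 130,859.94 → $130,860; Unit 5A 164,165.06 → $164,165.

Unit 4B: $130,860; Unit 1A: $431,250; Unit 3A: $380,450; Unit 5A: $164,165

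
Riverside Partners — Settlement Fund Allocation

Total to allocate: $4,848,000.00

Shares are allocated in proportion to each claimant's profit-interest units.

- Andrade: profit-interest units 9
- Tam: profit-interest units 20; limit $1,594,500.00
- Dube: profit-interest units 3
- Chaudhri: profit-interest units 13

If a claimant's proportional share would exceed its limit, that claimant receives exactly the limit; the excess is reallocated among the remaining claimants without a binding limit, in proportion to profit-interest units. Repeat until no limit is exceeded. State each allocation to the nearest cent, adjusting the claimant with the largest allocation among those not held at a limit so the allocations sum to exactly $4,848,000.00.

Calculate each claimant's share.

Andrade: $1,171,260.00 | Tam: $1,594,500.00 | Dube: $390,420.00 | Chaudhri: $1,691,820.00

Total profit-interest units = 45.
Pro-rata shares before constraints: Andrade 969,600.0000; Tam 2,154,666.6667; Dube 323,200.0000; Chaudhri 1,400,533.3333.
Cap binds for Tam ($1,594,500.00); remaining pool $3,253,500.00 reallocated over remaining profit-interest units 25.
Remaining shares: Andrade 1,171,260.0000 → $1,171,260.00; Dube 390,420.0000 → $390,420.00; Chaudhri 1,691,820.0000 → $1,691,820.00.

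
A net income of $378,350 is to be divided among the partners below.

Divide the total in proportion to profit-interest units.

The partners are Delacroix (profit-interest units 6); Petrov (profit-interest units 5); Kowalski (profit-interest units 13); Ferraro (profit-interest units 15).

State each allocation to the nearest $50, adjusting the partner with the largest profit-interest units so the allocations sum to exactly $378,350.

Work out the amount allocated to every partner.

Delacroix: $58,200; Petrov: $48,500; Kowalski: $126,100; Ferraro: $145,550

Sum of profit-interest units: 6 + 5 + 13 + 15 = 39.
Pro-rata amounts: Delacroix 58,207.69; Petrov 48,506.41; Kowalski 126,116.67; Ferraro 145,519.23.
After rounding ($50): Delacroix $58,200; Petrov $48,500; Kowalski $126,100; Ferraro $145,500. Sum = $378,300.
Difference $378,350 − $378,300 = +$50 applied to largest profit-interest units (Ferraro): Ferraro becomes $145,550.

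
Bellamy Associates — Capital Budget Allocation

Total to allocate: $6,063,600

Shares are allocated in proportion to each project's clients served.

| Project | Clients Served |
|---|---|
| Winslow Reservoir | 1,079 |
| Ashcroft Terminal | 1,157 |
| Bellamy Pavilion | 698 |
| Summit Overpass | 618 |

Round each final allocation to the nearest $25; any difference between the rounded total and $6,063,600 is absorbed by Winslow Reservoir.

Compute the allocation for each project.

Winslow Reservoir: $1,841,975 · Ashcroft Terminal: $1,975,100 · Bellamy Pavilion: $1,191,550 · Summit Overpass: $1,054,975

Total clients served = 3,552.
Unrounded shares: Winslow Reservoir 1,079/3,552 × $6,063,600 = 1,841,955.07; Ashcroft Terminal 1,157/3,552 × $6,063,600 = 1,975,108.45; Bellamy Pavilion 698/3,552 × $6,063,600 = 1,191,552.03; Summit Overpass 618/3,552 × $6,063,600 = 1,054,984.46.
At nearest $25: Winslow Reservoir $1,841,950; Ashcroft Terminal $1,975,100; Bellamy Pavilion $1,191,550; Summit Overpass $1,054,975. Sum = $6,063,575.
Difference $6,063,600 − $6,063,575 = +$25 applied to Winslow Reservoir: Winslow Reservoir becomes $1,841,975.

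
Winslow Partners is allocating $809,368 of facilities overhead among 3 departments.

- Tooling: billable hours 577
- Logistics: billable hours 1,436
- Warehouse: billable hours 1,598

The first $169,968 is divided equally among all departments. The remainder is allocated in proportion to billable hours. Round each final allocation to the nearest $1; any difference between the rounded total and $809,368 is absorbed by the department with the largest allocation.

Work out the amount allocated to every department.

Tooling: $158,825; Logistics: $310,929; Warehouse: $339,614

First tranche $169,968 split equally: $56,656 each.
Remainder $639,400 by billable hours (total 3,611): Tooling 102,169.43 → $102,169; Logistics 254,272.61 → $254,273; Warehouse 282,957.96 → $282,958.
Totals: Tooling $56,656 + $102,169 = $158,825; Logistics $56,656 + $254,273 = $310,929; Warehouse $56,656 + $282,958 = $339,614.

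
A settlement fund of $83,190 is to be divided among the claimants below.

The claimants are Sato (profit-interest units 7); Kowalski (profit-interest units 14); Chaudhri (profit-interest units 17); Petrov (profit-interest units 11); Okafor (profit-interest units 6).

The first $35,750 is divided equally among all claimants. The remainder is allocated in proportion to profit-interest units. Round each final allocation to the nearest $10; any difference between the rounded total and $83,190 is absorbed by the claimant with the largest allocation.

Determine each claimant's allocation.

Sato: $13,190 · Kowalski: $19,230 · Chaudhri: $21,800 · Petrov: $16,640 · Okafor: $12,330

Equal tier: $35,750 ÷ 5 = $7,150 apiece.
Remainder $47,440 by profit-interest units (total 55): Sato 6,037.82 → $6,040; Kowalski 12,075.64 → $12,080; Chaudhri 14,663.27 → $14,660; Petrov 9,488.00 → $9,490; Okafor 5,175.27 → $5,180.
Rounding difference −$10 on remainder applied to Chaudhri.
Totals: Sato $7,150 + $6,040 = $13,190; Kowalski $7,150 + $12,080 = $19,230; Chaudhri $7,150 + $14,650 = $21,800; Petrov $7,150 + $9,490 = $16,640; Okafor $7,150 + $5,180 = $12,330.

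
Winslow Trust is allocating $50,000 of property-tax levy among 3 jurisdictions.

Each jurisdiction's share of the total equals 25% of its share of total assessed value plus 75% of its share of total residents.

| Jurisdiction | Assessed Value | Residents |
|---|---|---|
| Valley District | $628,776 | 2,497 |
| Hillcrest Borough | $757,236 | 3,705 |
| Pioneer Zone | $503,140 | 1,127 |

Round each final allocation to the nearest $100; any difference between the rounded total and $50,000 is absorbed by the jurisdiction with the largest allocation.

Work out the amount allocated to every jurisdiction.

Valley District: $16,900; Hillcrest Borough: $24,000; Pioneer Zone: $9,100

Totals — assessed value 1,889,152, residents 7,329.
Combined weights (25% assessed value + 75% residents): Valley District 0.3387; Hillcrest Borough 0.4794; Pioneer Zone 0.1819.
Unrounded shares: Valley District 16,936.74; Hillcrest Borough 23,967.65; Pioneer Zone 9,095.61.
At nearest $100: Valley District $16,900; Hillcrest Borough $24,000; Pioneer Zone $9,100. Sum = $50,000.
Rounded total matches; no reconciliation needed.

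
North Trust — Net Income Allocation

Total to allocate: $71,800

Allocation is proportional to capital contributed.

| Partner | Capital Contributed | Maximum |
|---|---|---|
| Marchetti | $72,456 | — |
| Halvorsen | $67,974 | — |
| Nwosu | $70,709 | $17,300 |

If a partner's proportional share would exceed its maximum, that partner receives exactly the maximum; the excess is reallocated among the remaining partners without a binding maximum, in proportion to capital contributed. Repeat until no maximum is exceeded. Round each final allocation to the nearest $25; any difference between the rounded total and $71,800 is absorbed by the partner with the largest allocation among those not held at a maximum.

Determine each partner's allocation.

Marchetti: $28,125; Halvorsen: $26,375; Nwosu: $17,300

Capital contributed total: 211,139.
Unconstrained shares: Marchetti 24,639.41; Halvorsen 23,115.26; Nwosu 24,045.33.
Capped: Nwosu ($17,300); residual $54,500 reallocated over remaining capital contributed 140,430.
Redistributed shares: Marchetti 28,119.72 → $28,125; Halvorsen 26,380.28 → $26,375.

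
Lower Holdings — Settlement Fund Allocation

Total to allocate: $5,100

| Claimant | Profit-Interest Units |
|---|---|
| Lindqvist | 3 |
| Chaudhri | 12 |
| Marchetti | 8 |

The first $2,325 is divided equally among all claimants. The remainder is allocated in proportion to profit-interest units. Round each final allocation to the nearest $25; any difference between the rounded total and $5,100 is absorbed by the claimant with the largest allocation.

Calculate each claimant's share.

First tranche $2,325 split equally: $775 each.
Remainder $2,775 by profit-interest units (total 23): Lindqvist 361.96 → $350; Chaudhri 1,447.83 → $1,450; Marchetti 965.22 → $975.
Totals: Lindqvist $775 + $350 = $1,125; Chaudhri $775 + $1,450 = $2,225; Marchetti $775 + $975 = $1,750.

Lindqvist: $1,125 | Chaudhri: $2,225 | Marchetti: $1,750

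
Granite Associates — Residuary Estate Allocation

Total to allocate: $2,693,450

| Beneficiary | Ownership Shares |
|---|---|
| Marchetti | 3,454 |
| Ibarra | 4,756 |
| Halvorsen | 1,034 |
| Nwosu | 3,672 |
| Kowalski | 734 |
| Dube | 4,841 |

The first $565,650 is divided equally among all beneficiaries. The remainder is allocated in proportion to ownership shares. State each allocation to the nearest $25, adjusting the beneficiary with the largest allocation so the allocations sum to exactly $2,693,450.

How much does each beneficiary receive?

Marchetti: $491,725 | Ibarra: $641,550 | Halvorsen: $213,250 | Nwosu: $516,825 | Kowalski: $178,750 | Dube: $651,350

First tranche $565,650 split equally: $94,275 each.
Remainder $2,127,800 by ownership shares (total 18,491): Marchetti 397,459.37 → $397,450; Ibarra 547,283.37 → $547,275; Halvorsen 118,984.65 → $118,975; Nwosu 422,545.11 → $422,550; Kowalski 84,462.99 → $84,475; Dube 557,064.51 → $557,075.
Totals: Marchetti $94,275 + $397,450 = $491,725; Ibarra $94,275 + $547,275 = $641,550; Halvorsen $94,275 + $118,975 = $213,250; Nwosu $94,275 + $422,550 = $516,825; Kowalski $94,275 + $84,475 = $178,750; Dube $94,275 + $557,075 = $651,350.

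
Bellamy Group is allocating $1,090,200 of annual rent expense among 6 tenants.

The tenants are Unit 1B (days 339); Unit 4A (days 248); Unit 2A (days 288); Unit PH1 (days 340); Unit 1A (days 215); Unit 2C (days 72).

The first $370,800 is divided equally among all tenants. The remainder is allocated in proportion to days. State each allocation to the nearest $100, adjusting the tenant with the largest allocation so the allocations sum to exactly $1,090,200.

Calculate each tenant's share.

First tranche $370,800 split equally: $61,800 each.
Remainder $719,400 by days (total 1,502): Unit 1B 162,367.91 → $162,400; Unit 4A 118,782.42 → $118,800; Unit 2A 137,940.88 → $137,900; Unit PH1 162,846.87 → $162,800; Unit 1A 102,976.70 → $103,000; Unit 2C 34,485.22 → $34,500.
Totals: Unit 1B $61,800 + $162,400 = $224,200; Unit 4A $61,800 + $118,800 = $180,600; Unit 2A $61,800 + $137,900 = $199,700; Unit PH1 $61,800 + $162,800 = $224,600; Unit 1A $61,800 + $103,000 = $164,800; Unit 2C $61,800 + $34,500 = $96,300.

Unit 1B: $224,200; Unit 4A: $180,600; Unit 2A: $199,700; Unit PH1: $224,600; Unit 1A: $164,800; Unit 2C: $96,300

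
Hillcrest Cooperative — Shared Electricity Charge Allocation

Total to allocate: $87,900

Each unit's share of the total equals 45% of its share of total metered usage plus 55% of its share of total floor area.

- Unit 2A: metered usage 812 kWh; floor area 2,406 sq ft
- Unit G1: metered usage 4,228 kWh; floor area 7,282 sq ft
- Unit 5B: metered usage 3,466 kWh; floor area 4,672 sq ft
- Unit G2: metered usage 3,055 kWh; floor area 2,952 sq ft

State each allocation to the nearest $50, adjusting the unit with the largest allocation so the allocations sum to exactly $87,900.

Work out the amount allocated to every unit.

Unit 2A: $9,500; Unit G1: $34,800; Unit 5B: $24,900; Unit G2: $18,700

Totals — metered usage 11,561, floor area 17,312.
Combined weights (45% metered usage + 55% floor area): Unit 2A 0.1080; Unit G1 0.3959; Unit 5B 0.2833; Unit G2 0.2127.
Pro-rata amounts: Unit 2A 9,497.12; Unit G1 34,801.26; Unit 5B 24,905.53; Unit G2 18,696.10.
Rounded to nearest $50: Unit 2A $9,500; Unit G1 $34,800; Unit 5B $24,900; Unit G2 $18,700. Sum = $87,900.
Sum already equals the total — no adjustment.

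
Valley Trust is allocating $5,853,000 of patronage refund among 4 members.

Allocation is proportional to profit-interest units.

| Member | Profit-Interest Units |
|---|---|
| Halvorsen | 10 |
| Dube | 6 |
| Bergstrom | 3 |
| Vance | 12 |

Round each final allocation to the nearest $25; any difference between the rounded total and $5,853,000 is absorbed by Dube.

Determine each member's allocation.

Profit-interest units total: 31.
Pro-rata amounts: Halvorsen 10/31 × $5,853,000 = 1,888,064.52; Dube 6/31 × $5,853,000 = 1,132,838.71; Bergstrom 3/31 × $5,853,000 = 566,419.35; Vance 12/31 × $5,853,000 = 2,265,677.42.
Rounded to nearest $25: Halvorsen $1,888,075; Dube $1,132,850; Bergstrom $566,425; Vance $2,265,675. Sum = $5,853,025.
Difference $5,853,000 − $5,853,025 = −$25 applied to Dube: Dube becomes $1,132,825.

Halvorsen: $1,888,075 · Dube: $1,132,825 · Bergstrom: $566,425 · Vance: $2,265,675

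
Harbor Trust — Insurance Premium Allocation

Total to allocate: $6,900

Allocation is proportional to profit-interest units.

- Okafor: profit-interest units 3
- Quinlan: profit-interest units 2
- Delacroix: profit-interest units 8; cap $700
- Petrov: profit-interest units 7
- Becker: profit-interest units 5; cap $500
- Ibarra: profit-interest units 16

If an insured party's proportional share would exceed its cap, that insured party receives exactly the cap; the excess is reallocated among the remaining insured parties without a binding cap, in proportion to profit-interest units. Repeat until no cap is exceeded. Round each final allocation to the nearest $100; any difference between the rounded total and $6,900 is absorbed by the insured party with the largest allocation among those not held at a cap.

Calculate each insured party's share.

Combined profit-interest units = 41.
Proportional shares (ignoring caps): Okafor 504.88; Quinlan 336.59; Delacroix 1,346.34; Petrov 1,178.05; Becker 841.46; Ibarra 2,692.68.
Cap binds for Delacroix ($700), Becker ($500); remaining pool $5,700 reallocated over remaining profit-interest units 28.
Shares after redistribution: Okafor 610.71 → $600; Quinlan 407.14 → $400; Petrov 1,425.00 → $1,400; Ibarra 3,257.14 → $3,300.

Okafor: $600 | Quinlan: $400 | Delacroix: $700 | Petrov: $1,400 | Becker: $500 | Ibarra: $3,300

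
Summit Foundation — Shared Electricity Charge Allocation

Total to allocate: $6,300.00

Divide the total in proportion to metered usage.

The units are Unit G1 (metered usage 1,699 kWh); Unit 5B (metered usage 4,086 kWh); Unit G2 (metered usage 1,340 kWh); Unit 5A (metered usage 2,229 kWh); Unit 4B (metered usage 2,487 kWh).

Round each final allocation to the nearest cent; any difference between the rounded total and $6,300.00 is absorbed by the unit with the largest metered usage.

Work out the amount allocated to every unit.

Unit G1: $903.95 · Unit 5B: $2,173.95 · Unit G2: $712.95 · Unit 5A: $1,185.94 · Unit 4B: $1,323.21

Metered usage total: 1,699 + 4,086 + 1,340 + 2,229 + 2,487 = 11,841.
Pro-rata amounts: Unit G1 903.9524; Unit 5B 2,173.9549; Unit G2 712.9465; Unit 5A 1,185.9387; Unit 4B 1,323.2075.
Rounded to nearest cent: Unit G1 $903.95; Unit 5B $2,173.95; Unit G2 $712.95; Unit 5A $1,185.94; Unit 4B $1,323.21. Sum = $6,300.00.
Sum already equals the total — no adjustment.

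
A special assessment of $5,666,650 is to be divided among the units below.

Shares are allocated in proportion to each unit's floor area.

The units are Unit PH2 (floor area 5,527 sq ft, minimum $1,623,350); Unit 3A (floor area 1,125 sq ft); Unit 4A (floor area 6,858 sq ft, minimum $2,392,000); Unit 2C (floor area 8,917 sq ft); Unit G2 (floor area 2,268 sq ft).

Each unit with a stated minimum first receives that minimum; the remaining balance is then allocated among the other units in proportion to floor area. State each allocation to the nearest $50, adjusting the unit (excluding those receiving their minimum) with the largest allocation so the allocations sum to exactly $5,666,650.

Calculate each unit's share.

Unit PH2: $1,623,350 | Unit 3A: $150,900 | Unit 4A: $2,392,000 | Unit 2C: $1,196,150 | Unit G2: $304,250

Minimums first: Unit PH2 $1,623,350; Unit 4A $2,392,000. Balance $1,651,300.
Balance split over remaining floor area 12,310: Unit 3A 150,910.84 → $150,900; Unit 2C 1,196,152.89 → $1,196,150; Unit G2 304,236.26 → $304,250.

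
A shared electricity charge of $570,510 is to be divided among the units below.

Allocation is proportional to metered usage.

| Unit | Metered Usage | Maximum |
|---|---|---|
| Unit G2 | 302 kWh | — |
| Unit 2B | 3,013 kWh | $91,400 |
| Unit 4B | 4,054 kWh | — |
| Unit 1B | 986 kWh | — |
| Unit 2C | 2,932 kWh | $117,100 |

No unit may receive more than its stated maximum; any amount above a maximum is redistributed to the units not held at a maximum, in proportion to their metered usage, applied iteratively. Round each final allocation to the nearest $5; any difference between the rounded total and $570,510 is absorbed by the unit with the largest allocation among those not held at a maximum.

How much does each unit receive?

Total metered usage = 11,287.
Proportional shares (ignoring caps): Unit G2 15,264.82; Unit 2B 152,294.38; Unit 4B 204,912.51; Unit 1B 49,838.12; Unit 2C 148,200.17.
Cap binds for Unit 2B ($91,400), Unit 2C ($117,100); remaining pool $362,010 reallocated over remaining metered usage 5,342.
Remaining shares: Unit G2 20,465.56 → $20,465; Unit 4B 274,726.42 → $274,725; Unit 1B 66,818.02 → $66,820.

Unit G2: $20,465 · Unit 2B: $91,400 · Unit 4B: $274,725 · Unit 1B: $66,820 · Unit 2C: $117,100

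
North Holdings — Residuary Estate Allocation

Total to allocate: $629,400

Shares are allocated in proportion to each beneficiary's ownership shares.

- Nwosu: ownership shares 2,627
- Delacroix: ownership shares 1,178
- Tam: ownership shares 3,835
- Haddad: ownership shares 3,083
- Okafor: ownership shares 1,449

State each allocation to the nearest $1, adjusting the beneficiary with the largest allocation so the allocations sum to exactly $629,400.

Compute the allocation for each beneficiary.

Sum of ownership shares: 12,172.
Raw shares: Nwosu 2,627/12,172 × $629,400 = 135,839.12; Delacroix 1,178/12,172 × $629,400 = 60,913.01; Tam 3,835/12,172 × $629,400 = 198,303.40; Haddad 3,083/12,172 × $629,400 = 159,418.35; Okafor 1,449/12,172 × $629,400 = 74,926.11.
At nearest $1: Nwosu $135,839; Delacroix $60,913; Tam $198,303; Haddad $159,418; Okafor $74,926. Sum = $629,399.
Difference $629,400 − $629,399 = +$1 applied to largest allocation (Tam): Tam becomes $198,304.

Nwosu: $135,839 | Delacroix: $60,913 | Tam: $198,304 | Haddad: $159,418 | Okafor: $74,926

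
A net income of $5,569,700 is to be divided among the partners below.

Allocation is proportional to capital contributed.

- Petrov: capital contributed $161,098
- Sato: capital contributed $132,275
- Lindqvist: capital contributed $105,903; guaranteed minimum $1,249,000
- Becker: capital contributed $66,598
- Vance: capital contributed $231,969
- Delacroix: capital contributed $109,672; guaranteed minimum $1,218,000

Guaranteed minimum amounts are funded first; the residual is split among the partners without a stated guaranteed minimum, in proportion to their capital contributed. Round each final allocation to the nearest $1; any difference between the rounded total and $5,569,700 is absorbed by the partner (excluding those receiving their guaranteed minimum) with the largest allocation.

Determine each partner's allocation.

Minimums first: Lindqvist $1,249,000; Delacroix $1,218,000. Remaining pool $3,102,700.
Remaining pool split over remaining capital contributed 591,940: Petrov 844,407.82 → $844,408; Sato 693,329.80 → $693,330; Becker 349,078.65 → $349,079; Vance 1,215,883.73 → $1,215,884.
Rounding difference −$1 applied to Vance → $1,215,883.

Petrov: $844,408 | Sato: $693,330 | Lindqvist: $1,249,000 | Becker: $349,079 | Vance: $1,215,883 | Delacroix: $1,218,000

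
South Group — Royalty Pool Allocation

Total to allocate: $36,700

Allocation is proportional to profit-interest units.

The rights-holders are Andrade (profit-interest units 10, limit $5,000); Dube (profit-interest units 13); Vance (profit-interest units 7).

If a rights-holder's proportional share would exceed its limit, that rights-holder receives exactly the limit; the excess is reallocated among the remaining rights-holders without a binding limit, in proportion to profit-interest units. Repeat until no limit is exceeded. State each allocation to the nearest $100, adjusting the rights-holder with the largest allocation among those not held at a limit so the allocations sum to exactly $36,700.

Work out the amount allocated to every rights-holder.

Andrade: $5,000 · Dube: $20,600 · Vance: $11,100

Profit-interest units total: 30.
Pro-rata shares before constraints: Andrade 12,233.33; Dube 15,903.33; Vance 8,563.33.
Held at cap: Andrade ($5,000); residual $31,700 reallocated over remaining profit-interest units 20.
Shares after redistribution: Dube 20,605.00 → $20,600; Vance 11,095.00 → $11,100.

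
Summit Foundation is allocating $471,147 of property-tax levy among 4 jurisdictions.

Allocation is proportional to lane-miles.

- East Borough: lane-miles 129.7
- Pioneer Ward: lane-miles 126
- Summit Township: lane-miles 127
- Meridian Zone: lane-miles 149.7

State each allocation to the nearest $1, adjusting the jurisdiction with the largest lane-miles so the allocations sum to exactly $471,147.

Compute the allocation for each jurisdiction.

East Borough: $114,778; Pioneer Ward: $111,504; Summit Township: $112,389; Meridian Zone: $132,476

Combined lane-miles = 129.7 + 126 + 127 + 149.7 = 532.4.
Raw shares: East Borough 114,777.92; Pioneer Ward 111,503.61; Summit Township 112,388.56; Meridian Zone 132,476.91.
After rounding ($1): East Borough $114,778; Pioneer Ward $111,504; Summit Township $112,389; Meridian Zone $132,477. Sum = $471,148.
Difference $471,147 − $471,148 = −$1 applied to largest lane-miles (Meridian Zone): Meridian Zone becomes $132,476.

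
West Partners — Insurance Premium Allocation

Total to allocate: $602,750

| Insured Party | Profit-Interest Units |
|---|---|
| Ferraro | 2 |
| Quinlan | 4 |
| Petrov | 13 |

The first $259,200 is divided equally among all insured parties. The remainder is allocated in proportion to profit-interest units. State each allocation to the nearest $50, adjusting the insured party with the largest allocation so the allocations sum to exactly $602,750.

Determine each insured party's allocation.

Ferraro: $122,550 · Quinlan: $158,750 · Petrov: $321,450

First tranche $259,200 split equally: $86,400 each.
Remainder $343,550 by profit-interest units (total 19): Ferraro 36,163.16 → $36,150; Quinlan 72,326.32 → $72,350; Petrov 235,060.53 → $235,050.
Totals: Ferraro $86,400 + $36,150 = $122,550; Quinlan $86,400 + $72,350 = $158,750; Petrov $86,400 + $235,050 = $321,450.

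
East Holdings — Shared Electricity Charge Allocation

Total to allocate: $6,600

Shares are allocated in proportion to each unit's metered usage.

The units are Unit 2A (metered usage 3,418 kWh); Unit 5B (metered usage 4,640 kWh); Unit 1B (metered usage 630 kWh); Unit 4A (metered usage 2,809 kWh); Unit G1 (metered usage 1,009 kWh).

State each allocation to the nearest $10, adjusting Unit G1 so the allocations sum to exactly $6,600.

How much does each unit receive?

Unit 2A: $1,800; Unit 5B: $2,450; Unit 1B: $330; Unit 4A: $1,480; Unit G1: $540

Sum of metered usage: 12,506.
Unrounded shares: Unit 2A 3,418/12,506 × $6,600 = 1,803.84; Unit 5B 4,640/12,506 × $6,600 = 2,448.74; Unit 1B 630/12,506 × $6,600 = 332.48; Unit 4A 2,809/12,506 × $6,600 = 1,482.44; Unit G1 1,009/12,506 × $6,600 = 532.50.
After rounding ($10): Unit 2A $1,800; Unit 5B $2,450; Unit 1B $330; Unit 4A $1,480; Unit G1 $530. Sum = $6,590.
Difference $6,600 − $6,590 = +$10 applied to Unit G1: Unit G1 becomes $540.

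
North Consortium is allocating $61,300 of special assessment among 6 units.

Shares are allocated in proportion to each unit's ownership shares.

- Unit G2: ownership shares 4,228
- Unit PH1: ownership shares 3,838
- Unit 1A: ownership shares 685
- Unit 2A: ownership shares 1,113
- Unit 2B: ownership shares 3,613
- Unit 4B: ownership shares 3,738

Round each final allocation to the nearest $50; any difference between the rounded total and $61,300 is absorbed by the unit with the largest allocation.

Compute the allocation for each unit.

Unit G2: $15,100 · Unit PH1: $13,650 · Unit 1A: $2,450 · Unit 2A: $3,950 · Unit 2B: $12,850 · Unit 4B: $13,300

Ownership shares total: 17,215.
Unrounded shares: Unit G2 4,228/17,215 × $61,300 = 15,055.27; Unit PH1 3,838/17,215 × $61,300 = 13,666.53; Unit 1A 685/17,215 × $61,300 = 2,439.18; Unit 2A 1,113/17,215 × $61,300 = 3,963.22; Unit 2B 3,613/17,215 × $61,300 = 12,865.34; Unit 4B 3,738/17,215 × $61,300 = 13,310.45.
After rounding ($50): Unit G2 $15,050; Unit PH1 $13,650; Unit 1A $2,450; Unit 2A $3,950; Unit 2B $12,850; Unit 4B $13,300. Sum = $61,250.
Difference $61,300 − $61,250 = +$50 applied to largest allocation (Unit G2): Unit G2 becomes $15,100.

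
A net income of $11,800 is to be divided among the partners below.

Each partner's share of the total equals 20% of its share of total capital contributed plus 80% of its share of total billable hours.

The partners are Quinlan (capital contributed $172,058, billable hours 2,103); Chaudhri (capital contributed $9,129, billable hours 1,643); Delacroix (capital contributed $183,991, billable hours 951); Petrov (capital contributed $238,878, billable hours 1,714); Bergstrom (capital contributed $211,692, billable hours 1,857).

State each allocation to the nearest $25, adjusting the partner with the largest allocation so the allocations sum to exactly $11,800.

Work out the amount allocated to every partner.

Quinlan: $2,900 · Chaudhri: $1,900 · Delacroix: $1,625 · Petrov: $2,650 · Bergstrom: $2,725

Capital contributed total 815,748; billable hours total 8,268.
Composite weights (20% capital contributed + 80% billable hours): Quinlan 0.2457; Chaudhri 0.1612; Delacroix 0.1371; Petrov 0.2244; Bergstrom 0.2316.
Unrounded shares: Quinlan 2,898.88; Chaudhri 1,902.31; Delacroix 1,618.10; Petrov 2,648.05; Bergstrom 2,732.67.
After rounding ($25): Quinlan $2,900; Chaudhri $1,900; Delacroix $1,625; Petrov $2,650; Bergstrom $2,725. Sum = $11,800.
Sum already equals the total — no adjustment.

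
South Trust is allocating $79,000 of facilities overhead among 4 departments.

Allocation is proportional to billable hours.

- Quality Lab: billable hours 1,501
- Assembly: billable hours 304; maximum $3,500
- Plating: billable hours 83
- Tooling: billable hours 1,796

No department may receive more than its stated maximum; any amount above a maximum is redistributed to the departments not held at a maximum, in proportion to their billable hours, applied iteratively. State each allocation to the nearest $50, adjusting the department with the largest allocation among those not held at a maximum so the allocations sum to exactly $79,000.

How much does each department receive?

Billable hours total: 3,684.
Proportional shares (ignoring caps): Quality Lab 32,187.57; Assembly 6,519.00; Plating 1,779.86; Tooling 38,513.57.
Cap binds for Assembly ($3,500); balance $75,500 reallocated over remaining billable hours 3,380.
Remaining shares: Quality Lab 33,528.25 → $33,550; Plating 1,853.99 → $1,850; Tooling 40,117.75 → $40,100.

Quality Lab: $33,550; Assembly: $3,500; Plating: $1,850; Tooling: $40,100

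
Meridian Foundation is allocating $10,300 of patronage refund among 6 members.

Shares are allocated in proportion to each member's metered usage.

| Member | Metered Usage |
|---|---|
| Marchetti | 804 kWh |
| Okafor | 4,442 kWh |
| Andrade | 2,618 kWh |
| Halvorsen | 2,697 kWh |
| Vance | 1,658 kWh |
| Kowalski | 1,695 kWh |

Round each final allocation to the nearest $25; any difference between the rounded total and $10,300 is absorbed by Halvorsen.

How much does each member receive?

Marchetti: $600; Okafor: $3,300; Andrade: $1,950; Halvorsen: $1,975; Vance: $1,225; Kowalski: $1,250

Metered usage total: 13,914.
Raw shares: Marchetti 804/13,914 × $10,300 = 595.17; Okafor 4,442/13,914 × $10,300 = 3,288.24; Andrade 2,618/13,914 × $10,300 = 1,938.00; Halvorsen 2,697/13,914 × $10,300 = 1,996.49; Vance 1,658/13,914 × $10,300 = 1,227.35; Kowalski 1,695/13,914 × $10,300 = 1,254.74.
At nearest $25: Marchetti $600; Okafor $3,300; Andrade $1,950; Halvorsen $2,000; Vance $1,225; Kowalski $1,250. Sum = $10,325.
Difference $10,300 − $10,325 = −$25 applied to Halvorsen: Halvorsen becomes $1,975.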